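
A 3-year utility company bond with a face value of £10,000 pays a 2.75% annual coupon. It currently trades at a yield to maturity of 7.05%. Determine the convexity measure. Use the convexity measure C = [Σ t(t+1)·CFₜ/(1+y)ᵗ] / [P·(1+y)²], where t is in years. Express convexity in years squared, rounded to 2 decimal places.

10.08

With y = 0.0705:
  t   CF        PV=CF/(1+0.0705)^t    t·PV        t(t+1)·PV
  1       275.00       256.8893       256.8893         513.7786
  2       275.00       239.9713       479.9427       1,439.8280
  3    10,275.00     8,375.7135    25,127.1406     100,508.5625
  Σ                  8,872.5742    25,863.9726     102,462.1691
P = 8,872.5742.
Convexity = Σ t(t+1)·PV / [P·(1+y)²] = 102,462.1691 / (8,872.5742 × 1.145970) = 10.07722.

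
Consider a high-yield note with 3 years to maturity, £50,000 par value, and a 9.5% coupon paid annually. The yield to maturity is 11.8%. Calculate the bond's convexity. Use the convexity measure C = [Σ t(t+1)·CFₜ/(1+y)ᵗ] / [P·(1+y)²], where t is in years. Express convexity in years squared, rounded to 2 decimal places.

8.49

With y = 0.118:
  t   CF        PV=CF/(1+0.118)^t    t·PV        t(t+1)·PV
  1     4,750.00     4,248.6583     4,248.6583       8,497.3166
  2     4,750.00     3,800.2311     7,600.4621      22,801.3863
  3    54,750.00    39,179.4841   117,538.4522     470,153.8090
  Σ                 47,228.3735   129,387.5727     501,452.5119
P = 47,228.3735.
Convexity = Σ t(t+1)·PV / [P·(1+y)²] = 501,452.5119 / (47,228.3735 × 1.249924) = 8.49461.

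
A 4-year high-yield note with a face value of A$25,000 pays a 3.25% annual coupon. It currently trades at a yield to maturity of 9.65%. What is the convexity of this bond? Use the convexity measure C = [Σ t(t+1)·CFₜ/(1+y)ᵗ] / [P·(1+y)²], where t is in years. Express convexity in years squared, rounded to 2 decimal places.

15.48

With y = 0.0965:
  t   CF        PV=CF/(1+0.0965)^t    t·PV        t(t+1)·PV
  1       812.50       740.9941       740.9941       1,481.9881
  2       812.50       675.7812     1,351.5624       4,054.6871
  3       812.50       616.3075     1,848.9225       7,395.6902
  4    25,812.50    17,856.4666    71,425.8663     357,129.3313
  Σ                 19,889.5493    75,367.3452     370,061.6967
P = 19,889.5493.
Convexity = Σ t(t+1)·PV / [P·(1+y)²] = 370,061.6967 / (19,889.5493 × 1.202312) = 15.47505.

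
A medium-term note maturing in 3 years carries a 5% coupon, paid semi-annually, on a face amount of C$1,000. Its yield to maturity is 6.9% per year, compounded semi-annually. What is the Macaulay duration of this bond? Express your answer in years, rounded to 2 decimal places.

2.82 years

Periodic yield y = 0.0345. Discount each cash flow and weight by its period:
  t   CF        PV=CF/(1+0.0345)^t    t·PV
  1        25.00        24.1663        24.1663
  2        25.00        23.3603        46.7207
  3        25.00        22.5813        67.7438
  4        25.00        21.8282        87.3128
  5        25.00        21.1002       105.5012
  6     1,025.00       836.2592     5,017.5550
  Σ                    949.2955     5,348.9999
Price P = Σ PV = 949.2955.
Macaulay duration = Σ(t·PV) / P = 5,348.9999 / 949.2955 = 5.63470 half-year periods.
In years: 5.63470 / 2 = 2.81735 years.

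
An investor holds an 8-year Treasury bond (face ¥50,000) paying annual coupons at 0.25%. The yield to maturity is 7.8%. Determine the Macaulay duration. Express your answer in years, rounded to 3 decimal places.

Periodic yield y = 0.078. Discount each cash flow and weight by its year:
  t   CF        PV=CF/(1+0.078)^t    t·PV
  1       125.00       115.9555       115.9555
  2       125.00       107.5654       215.1307
  3       125.00        99.7824       299.3471
  4       125.00        92.5625       370.2499
  5       125.00        85.8650       429.3250
  6       125.00        79.6521       477.9128
  7       125.00        73.8888       517.2217
  8    50,125.00    27,485.5416   219,884.3327
  Σ                 28,140.8132   222,309.4754
Price P = Σ PV = 28,140.8132.
Macaulay duration = Σ(t·PV) / P = 222,309.4754 / 28,140.8132 = 7.89990 years.

7.900 years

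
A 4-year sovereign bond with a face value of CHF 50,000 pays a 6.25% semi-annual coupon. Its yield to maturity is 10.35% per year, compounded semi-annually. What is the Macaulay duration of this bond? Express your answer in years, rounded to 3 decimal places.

Periodic yield y = 0.05175. Discount each cash flow and weight by its period:
  t   CF        PV=CF/(1+0.05175)^t    t·PV
  1     1,562.50     1,485.6192     1,485.6192
  2     1,562.50     1,412.5212     2,825.0425
  3     1,562.50     1,343.0199     4,029.0598
  4     1,562.50     1,276.9384     5,107.7536
  5     1,562.50     1,214.1083     6,070.5414
  6     1,562.50     1,154.3697     6,926.2179
  7     1,562.50     1,097.5704     7,682.9927
  8    51,562.50    34,437.6732   275,501.3856
  Σ                 43,421.8203   309,628.6127
Price P = Σ PV = 43,421.8203.
Macaulay duration = Σ(t·PV) / P = 309,628.6127 / 43,421.8203 = 7.13071 half-year periods.
In years: 7.13071 / 2 = 3.56536 years.

3.565 years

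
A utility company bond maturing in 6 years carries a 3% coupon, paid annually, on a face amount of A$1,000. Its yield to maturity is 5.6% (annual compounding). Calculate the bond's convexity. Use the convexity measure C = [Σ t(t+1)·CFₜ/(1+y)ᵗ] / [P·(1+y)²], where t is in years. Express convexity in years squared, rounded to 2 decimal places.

33.88

With y = 0.056:
  t   CF        PV=CF/(1+0.056)^t    t·PV        t(t+1)·PV
  1        30.00        28.4091        28.4091          56.8182
  2        30.00        26.9025        53.8051         161.4153
  3        30.00        25.4759        76.4277         305.7108
  4        30.00        24.1249        96.4996         482.4981
  5        30.00        22.8456       114.2278         685.3666
  6     1,030.00       742.7689     4,456.6134      31,196.2941
  Σ                    870.5269     4,825.9827      32,888.1030
P = 870.5269.
Convexity = Σ t(t+1)·PV / [P·(1+y)²] = 32,888.1030 / (870.5269 × 1.115136) = 33.87886.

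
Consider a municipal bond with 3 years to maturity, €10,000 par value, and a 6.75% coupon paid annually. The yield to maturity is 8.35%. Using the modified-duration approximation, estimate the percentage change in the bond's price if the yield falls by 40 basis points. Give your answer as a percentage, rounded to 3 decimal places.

+1.037%

Periodic yield y = 0.0835. Modified duration first:
  t   CF        PV=CF/(1+0.0835)^t    t·PV
  1       675.00       622.9811       622.9811
  2       675.00       574.9710     1,149.9420
  3    10,675.00     8,392.3026    25,176.9079
  Σ                  9,590.2547    26,949.8310
P = 9,590.2547; D_Mac = 2.81013 yrs; D_mod = 2.81013/(1+0.0835) = 2.59356 yrs.
ΔP/P ≈ -D_mod · Δy = -2.59356 × (-0.004) = +0.010374 = +1.0374%.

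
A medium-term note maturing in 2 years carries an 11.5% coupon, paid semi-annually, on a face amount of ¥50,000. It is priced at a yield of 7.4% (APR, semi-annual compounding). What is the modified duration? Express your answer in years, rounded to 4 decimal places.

1.7829 years

Periodic yield y = 0.037. First find Macaulay duration:
  t   CF        PV=CF/(1+0.037)^t    t·PV
  1     2,875.00     2,772.4204     2,772.4204
  2     2,875.00     2,673.5009     5,347.0018
  3     2,875.00     2,578.1108     7,734.3324
  4    52,875.00    45,723.0671   182,892.2683
  Σ                 53,747.0992   198,746.0230
P = 53,747.0992; Macaulay duration = 198,746.0230 / 53,747.0992 = 3.69780 half-year periods = 1.84890 years.
Modified duration = D_Mac / (1 + y) = 1.84890 / 1.037 = 1.78293 years.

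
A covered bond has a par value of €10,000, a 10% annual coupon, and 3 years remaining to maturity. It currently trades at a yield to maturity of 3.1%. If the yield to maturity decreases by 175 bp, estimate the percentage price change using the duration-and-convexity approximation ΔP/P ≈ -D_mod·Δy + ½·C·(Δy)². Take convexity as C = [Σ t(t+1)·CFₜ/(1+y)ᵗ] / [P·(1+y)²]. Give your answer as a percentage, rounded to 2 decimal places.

+4.84%

With y = 0.031:
  t   CF        PV=CF/(1+0.031)^t    t·PV        t(t+1)·PV
  1     1,000.00       969.9321       969.9321       1,939.8642
  2     1,000.00       940.7683     1,881.5366       5,644.6097
  3    11,000.00    10,037.2950    30,111.8851     120,447.5402
  Σ                 11,947.9954    32,963.3537     128,032.0142
P = 11,947.9954; D_Mac = 2.75890 yrs; D_mod = 2.67595 yrs; C = 10.08106.
Duration effect: -2.67595 × (-0.0175) = +0.046829
Convexity effect: 0.5 × 10.08106 × (-0.0175)² = +0.0015437
ΔP/P ≈ +0.046829 + 0.0015437 = +0.048373 = +4.8373%.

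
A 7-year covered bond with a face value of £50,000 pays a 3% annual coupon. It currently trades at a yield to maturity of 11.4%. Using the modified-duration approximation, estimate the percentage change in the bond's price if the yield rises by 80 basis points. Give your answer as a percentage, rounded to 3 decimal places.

Periodic yield y = 0.114. Modified duration first:
  t   CF        PV=CF/(1+0.114)^t    t·PV
  1     1,500.00     1,346.4991     1,346.4991
  2     1,500.00     1,208.7066     2,417.4131
  3     1,500.00     1,085.0149     3,255.0446
  4     1,500.00       973.9810     3,895.9241
  5     1,500.00       874.3097     4,371.5486
  6     1,500.00       784.8382     4,709.0290
  7    51,500.00    24,188.6089   169,320.2625
  Σ                 30,461.9584   189,315.7210
P = 30,461.9584; D_Mac = 6.21482 yrs; D_mod = 6.21482/(1+0.114) = 5.57884 yrs.
ΔP/P ≈ -D_mod · Δy = -5.57884 × (+0.008) = -0.044631 = -4.4631%.

-4.463%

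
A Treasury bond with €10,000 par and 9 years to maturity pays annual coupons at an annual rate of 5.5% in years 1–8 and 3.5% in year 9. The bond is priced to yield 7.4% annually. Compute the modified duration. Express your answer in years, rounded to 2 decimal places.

6.69 years

Periodic yield y = 0.074. First find Macaulay duration:
  t   CF        PV=CF/(1+0.074)^t    t·PV
  1       550.00       512.1043       512.1043
  2       550.00       476.8196       953.6393
  3       550.00       443.9661     1,331.8984
  4       550.00       413.3763     1,653.5052
  5       550.00       384.8941     1,924.4706
  6       550.00       358.3744     2,150.2465
  7       550.00       333.6820     2,335.7737
  8       550.00       310.6908     2,485.5267
  9    10,350.00     5,443.7957    48,994.1612
  Σ                  8,677.7034    62,341.3258
P = 8,677.7034; Macaulay duration = 62,341.3258 / 8,677.7034 = 7.18408 years.
Modified duration = D_Mac / (1 + y) = 7.18408 / 1.074 = 6.68909 years.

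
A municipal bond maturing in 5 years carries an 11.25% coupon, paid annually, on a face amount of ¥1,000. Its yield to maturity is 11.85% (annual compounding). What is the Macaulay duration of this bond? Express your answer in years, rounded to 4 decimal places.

4.0751 years

Periodic yield y = 0.1185. Discount each cash flow and weight by its year:
  t   CF        PV=CF/(1+0.1185)^t    t·PV
  1       112.50       100.5811       100.5811
  2       112.50        89.9250       179.8500
  3       112.50        80.3979       241.1936
  4       112.50        71.8801       287.5203
  5     1,112.50       635.5066     3,177.5331
  Σ                    978.2907     3,986.6782
Price P = Σ PV = 978.2907.
Macaulay duration = Σ(t·PV) / P = 3,986.6782 / 978.2907 = 4.07515 years.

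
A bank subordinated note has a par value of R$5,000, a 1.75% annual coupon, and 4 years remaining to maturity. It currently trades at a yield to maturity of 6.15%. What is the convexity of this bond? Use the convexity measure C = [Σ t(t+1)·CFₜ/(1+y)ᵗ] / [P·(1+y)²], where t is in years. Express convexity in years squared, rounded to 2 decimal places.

With y = 0.0615:
  t   CF        PV=CF/(1+0.0615)^t    t·PV        t(t+1)·PV
  1        87.50        82.4305        82.4305         164.8610
  2        87.50        77.6548       155.3095         465.9285
  3        87.50        73.1557       219.4670         877.8682
  4     5,087.50     4,007.0469    16,028.1877      80,140.9385
  Σ                  4,240.2879    16,485.3948      81,649.5962
P = 4,240.2879.
Convexity = Σ t(t+1)·PV / [P·(1+y)²] = 81,649.5962 / (4,240.2879 × 1.126782) = 17.08908.

17.09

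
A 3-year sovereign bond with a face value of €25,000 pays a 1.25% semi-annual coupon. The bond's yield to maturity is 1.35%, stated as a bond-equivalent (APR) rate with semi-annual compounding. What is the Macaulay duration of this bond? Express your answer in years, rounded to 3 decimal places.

Periodic yield y = 0.00675. Discount each cash flow and weight by its period:
  t   CF        PV=CF/(1+0.00675)^t    t·PV
  1       156.25       155.2024       155.2024
  2       156.25       154.1618       308.3236
  3       156.25       153.1282       459.3845
  4       156.25       152.1015       608.4060
  5       156.25       151.0817       755.4085
  6    25,156.25    24,161.0649   144,966.3896
  Σ                 24,926.7405   147,253.1145
Price P = Σ PV = 24,926.7405.
Macaulay duration = Σ(t·PV) / P = 147,253.1145 / 24,926.7405 = 5.90744 half-year periods.
In years: 5.90744 / 2 = 2.95372 years.

2.954 years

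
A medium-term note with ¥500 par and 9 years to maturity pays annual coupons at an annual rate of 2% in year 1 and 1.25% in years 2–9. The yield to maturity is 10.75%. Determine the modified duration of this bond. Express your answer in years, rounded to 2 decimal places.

7.40 years

Periodic yield y = 0.1075. First find Macaulay duration:
  t   CF        PV=CF/(1+0.1075)^t    t·PV
  1        10.00         9.0293         9.0293
  2         6.25         5.0956        10.1911
  3         6.25         4.6010        13.8029
  4         6.25         4.1544        16.6175
  5         6.25         3.7511        18.7556
  6         6.25         3.3870        20.3221
  7         6.25         3.0583        21.4078
  8         6.25         2.7614        22.0912
  9       506.25       201.9628     1,817.6654
  Σ                    237.8009     1,949.8830
P = 237.8009; Macaulay duration = 1,949.8830 / 237.8009 = 8.19965 years.
Modified duration = D_Mac / (1 + y) = 8.19965 / 1.1075 = 7.40374 years.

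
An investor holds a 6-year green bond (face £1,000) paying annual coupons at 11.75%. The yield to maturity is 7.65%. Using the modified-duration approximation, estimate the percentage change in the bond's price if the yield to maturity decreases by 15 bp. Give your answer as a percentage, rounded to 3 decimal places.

+0.662%

Periodic yield y = 0.0765. Modified duration first:
  t   CF        PV=CF/(1+0.0765)^t    t·PV
  1       117.50       109.1500       109.1500
  2       117.50       101.3934       202.7869
  3       117.50        94.1880       282.5641
  4       117.50        87.4947       349.9788
  5       117.50        81.2770       406.3850
  6     1,117.50       718.0643     4,308.3857
  Σ                  1,191.5675     5,659.2505
P = 1,191.5675; D_Mac = 4.74942 yrs; D_mod = 4.74942/(1+0.0765) = 4.41191 yrs.
ΔP/P ≈ -D_mod · Δy = -4.41191 × (-0.0015) = +0.006618 = +0.6618%.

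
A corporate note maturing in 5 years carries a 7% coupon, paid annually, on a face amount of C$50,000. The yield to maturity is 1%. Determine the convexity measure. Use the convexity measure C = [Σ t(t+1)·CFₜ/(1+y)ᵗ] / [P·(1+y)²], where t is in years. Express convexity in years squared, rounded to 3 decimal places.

With y = 0.01:
  t   CF        PV=CF/(1+0.01)^t    t·PV        t(t+1)·PV
  1     3,500.00     3,465.3465     3,465.3465       6,930.6931
  2     3,500.00     3,431.0362     6,862.0723      20,586.2170
  3     3,500.00     3,397.0655    10,191.1966      40,764.7862
  4     3,500.00     3,363.4312    13,453.7248      67,268.6241
  5    53,500.00    50,903.4143   254,517.0714   1,527,102.4286
  Σ                 64,560.2937   288,489.4117   1,662,652.7490
P = 64,560.2937.
Convexity = Σ t(t+1)·PV / [P·(1+y)²] = 1,662,652.7490 / (64,560.2937 × 1.020100) = 25.24604.

25.246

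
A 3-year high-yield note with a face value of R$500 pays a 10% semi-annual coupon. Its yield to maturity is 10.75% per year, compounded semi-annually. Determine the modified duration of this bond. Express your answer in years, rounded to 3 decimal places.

2.525 years

Periodic yield y = 0.05375. First find Macaulay duration:
  t   CF        PV=CF/(1+0.05375)^t    t·PV
  1        25.00        23.7248        23.7248
  2        25.00        22.5146        45.0293
  3        25.00        21.3662        64.0986
  4        25.00        20.2763        81.1054
  5        25.00        19.2421        96.2104
  6       525.00       383.4721     2,300.8326
  Σ                    490.5962     2,611.0011
P = 490.5962; Macaulay duration = 2,611.0011 / 490.5962 = 5.32210 half-year periods = 2.66105 years.
Modified duration = D_Mac / (1 + y) = 2.66105 / 1.05375 = 2.52531 years.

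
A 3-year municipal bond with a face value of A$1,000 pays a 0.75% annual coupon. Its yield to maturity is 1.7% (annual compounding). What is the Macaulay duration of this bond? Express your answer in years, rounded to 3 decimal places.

Periodic yield y = 0.017. Discount each cash flow and weight by its year:
  t   CF        PV=CF/(1+0.017)^t    t·PV
  1         7.50         7.3746         7.3746
  2         7.50         7.2514        14.5027
  3     1,007.50       957.8162     2,873.4487
  Σ                    972.4422     2,895.3261
Price P = Σ PV = 972.4422.
Macaulay duration = Σ(t·PV) / P = 2,895.3261 / 972.4422 = 2.97738 years.

2.977 years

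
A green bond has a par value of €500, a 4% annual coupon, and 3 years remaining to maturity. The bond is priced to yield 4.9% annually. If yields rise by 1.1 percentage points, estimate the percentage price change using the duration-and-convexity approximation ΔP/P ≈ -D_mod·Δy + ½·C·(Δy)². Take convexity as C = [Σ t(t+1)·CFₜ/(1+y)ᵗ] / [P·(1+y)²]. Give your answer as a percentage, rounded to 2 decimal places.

With y = 0.049:
  t   CF        PV=CF/(1+0.049)^t    t·PV        t(t+1)·PV
  1        20.00        19.0658        19.0658          38.1316
  2        20.00        18.1752        36.3504         109.0512
  3       520.00       450.4814     1,351.4442       5,405.7770
  Σ                    487.7224     1,406.8604       5,552.9597
P = 487.7224; D_Mac = 2.88455 yrs; D_mod = 2.74981 yrs; C = 10.34668.
Duration effect: -2.74981 × (+0.011) = -0.030248
Convexity effect: 0.5 × 10.34668 × (0.011)² = +0.0006260
ΔP/P ≈ -0.030248 + 0.0006260 = -0.029622 = -2.9622%.

-2.96%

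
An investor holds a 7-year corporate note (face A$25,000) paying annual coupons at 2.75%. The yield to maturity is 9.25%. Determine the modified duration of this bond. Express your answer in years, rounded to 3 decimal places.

5.784 years

Periodic yield y = 0.0925. First find Macaulay duration:
  t   CF        PV=CF/(1+0.0925)^t    t·PV
  1       687.50       629.2906       629.2906
  2       687.50       576.0097     1,152.0194
  3       687.50       527.2400     1,581.7201
  4       687.50       482.5996     1,930.3982
  5       687.50       441.7387     2,208.6936
  6       687.50       404.3375     2,426.0250
  7    25,687.50    13,828.3932    96,798.7524
  Σ                 16,889.6093   106,726.8994
P = 16,889.6093; Macaulay duration = 106,726.8994 / 16,889.6093 = 6.31909 years.
Modified duration = D_Mac / (1 + y) = 6.31909 / 1.0925 = 5.78406 years.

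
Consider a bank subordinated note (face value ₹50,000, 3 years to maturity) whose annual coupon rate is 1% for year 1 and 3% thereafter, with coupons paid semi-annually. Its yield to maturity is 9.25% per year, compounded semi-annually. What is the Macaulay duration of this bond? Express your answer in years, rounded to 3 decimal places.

Periodic yield y = 0.04625. Discount each cash flow and weight by its period:
  t   CF        PV=CF/(1+0.04625)^t    t·PV
  1       250.00       238.9486       238.9486
  2       250.00       228.3858       456.7716
  3       750.00       654.8696     1,964.6089
  4       750.00       625.9208     2,503.6832
  5       750.00       598.2517     2,991.2583
  6    50,750.00    38,692.1819   232,153.0913
  Σ                 41,038.5584   240,308.3618
Price P = Σ PV = 41,038.5584.
Macaulay duration = Σ(t·PV) / P = 240,308.3618 / 41,038.5584 = 5.85567 half-year periods.
In years: 5.85567 / 2 = 2.92784 years.

2.928 years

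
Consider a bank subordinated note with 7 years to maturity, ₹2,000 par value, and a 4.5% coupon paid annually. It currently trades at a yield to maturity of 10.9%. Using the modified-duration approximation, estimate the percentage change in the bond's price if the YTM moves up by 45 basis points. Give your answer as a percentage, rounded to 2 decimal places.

Periodic yield y = 0.109. Modified duration first:
  t   CF        PV=CF/(1+0.109)^t    t·PV
  1        90.00        81.1542        81.1542
  2        90.00        73.1778       146.3556
  3        90.00        65.9854       197.9562
  4        90.00        59.4999       237.9996
  5        90.00        53.6519       268.2593
  6        90.00        48.3786       290.2716
  7     2,090.00     1,013.0374     7,091.2615
  Σ                  1,394.8851     8,313.2581
P = 1,394.8851; D_Mac = 5.95982 yrs; D_mod = 5.95982/(1+0.109) = 5.37404 yrs.
ΔP/P ≈ -D_mod · Δy = -5.37404 × (+0.0045) = -0.024183 = -2.4183%.

-2.42%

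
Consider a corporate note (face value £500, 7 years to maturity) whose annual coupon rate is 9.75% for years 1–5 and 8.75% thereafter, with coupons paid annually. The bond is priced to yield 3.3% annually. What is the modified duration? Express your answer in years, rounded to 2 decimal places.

Periodic yield y = 0.033. First find Macaulay duration:
  t   CF        PV=CF/(1+0.033)^t    t·PV
  1        48.75        47.1926        47.1926
  2        48.75        45.6850        91.3701
  3        48.75        44.2256       132.6768
  4        48.75        42.8128       171.2511
  5        48.75        41.4451       207.2254
  6        43.75        36.0061       216.0366
  7       543.75       433.2085     3,032.4598
  Σ                    690.5758     3,898.2125
P = 690.5758; Macaulay duration = 3,898.2125 / 690.5758 = 5.64487 years.
Modified duration = D_Mac / (1 + y) = 5.64487 / 1.033 = 5.46454 years.

5.46 years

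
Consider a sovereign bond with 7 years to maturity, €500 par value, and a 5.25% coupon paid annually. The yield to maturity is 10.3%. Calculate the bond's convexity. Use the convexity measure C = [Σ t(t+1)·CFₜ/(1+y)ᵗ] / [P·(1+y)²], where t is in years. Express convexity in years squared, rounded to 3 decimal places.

36.284

With y = 0.103:
  t   CF        PV=CF/(1+0.103)^t    t·PV        t(t+1)·PV
  1        26.25        23.7987        23.7987          47.5975
  2        26.25        21.5764        43.1527         129.4582
  3        26.25        19.5615        58.6846         234.7383
  4        26.25        17.7348        70.9394         354.6968
  5        26.25        16.0787        80.3937         482.3619
  6        26.25        14.5773        87.4636         612.2454
  7       526.25       264.9498     1,854.6483      14,837.1863
  Σ                    378.2772     2,219.0810      16,698.2843
P = 378.2772.
Convexity = Σ t(t+1)·PV / [P·(1+y)²] = 16,698.2843 / (378.2772 × 1.216609) = 36.28362.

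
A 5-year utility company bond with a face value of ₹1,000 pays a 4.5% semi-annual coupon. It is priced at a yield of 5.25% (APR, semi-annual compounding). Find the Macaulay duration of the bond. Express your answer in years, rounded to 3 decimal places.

4.523 years

Periodic yield y = 0.02625. Discount each cash flow and weight by its period:
  t   CF        PV=CF/(1+0.02625)^t    t·PV
  1        22.50        21.9245        21.9245
  2        22.50        21.3637        42.7274
  3        22.50        20.8172        62.4517
  4        22.50        20.2848        81.1390
  5        22.50        19.7659        98.8295
  6        22.50        19.2603       115.5619
  7        22.50        18.7677       131.3737
  8        22.50        18.2876       146.3009
  9        22.50        17.8198       160.3786
  10    1,022.50       789.0992     7,890.9922
  Σ                    967.3907     8,751.6795
Price P = Σ PV = 967.3907.
Macaulay duration = Σ(t·PV) / P = 8,751.6795 / 967.3907 = 9.04669 half-year periods.
In years: 9.04669 / 2 = 4.52334 years.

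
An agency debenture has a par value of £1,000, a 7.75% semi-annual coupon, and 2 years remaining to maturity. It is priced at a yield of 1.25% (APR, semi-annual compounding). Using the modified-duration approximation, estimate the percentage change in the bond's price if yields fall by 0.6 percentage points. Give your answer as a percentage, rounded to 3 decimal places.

Periodic yield y = 0.00625. Modified duration first:
  t   CF        PV=CF/(1+0.00625)^t    t·PV
  1        38.75        38.5093        38.5093
  2        38.75        38.2701        76.5403
  3        38.75        38.0324       114.0973
  4     1,038.75     1,013.1820     4,052.7280
  Σ                  1,127.9939     4,281.8748
P = 1,127.9939; D_Mac = 3.79601 half-year periods = 1.89800 yrs; D_mod = 1.89800/(1+0.00625) = 1.88622 yrs.
ΔP/P ≈ -D_mod · Δy = -1.88622 × (-0.006) = +0.011317 = +1.1317%.

+1.132%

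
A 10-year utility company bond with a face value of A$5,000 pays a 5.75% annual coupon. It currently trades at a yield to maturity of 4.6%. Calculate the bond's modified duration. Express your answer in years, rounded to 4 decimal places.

7.6274 years

Periodic yield y = 0.046. First find Macaulay duration:
  t   CF        PV=CF/(1+0.046)^t    t·PV
  1       287.50       274.8566       274.8566
  2       287.50       262.7692       525.5384
  3       287.50       251.2134       753.6402
  4       287.50       240.1658       960.6631
  5       287.50       229.6040     1,148.0199
  6       287.50       219.5067     1,317.0401
  7       287.50       209.8534     1,468.9740
  8       287.50       200.6247     1,604.9975
  9       287.50       191.8018     1,726.2162
  10    5,287.50     3,372.3569    33,723.5694
  Σ                  5,452.7525    43,503.5154
P = 5,452.7525; Macaulay duration = 43,503.5154 / 5,452.7525 = 7.97827 years.
Modified duration = D_Mac / (1 + y) = 7.97827 / 1.046 = 7.62741 years.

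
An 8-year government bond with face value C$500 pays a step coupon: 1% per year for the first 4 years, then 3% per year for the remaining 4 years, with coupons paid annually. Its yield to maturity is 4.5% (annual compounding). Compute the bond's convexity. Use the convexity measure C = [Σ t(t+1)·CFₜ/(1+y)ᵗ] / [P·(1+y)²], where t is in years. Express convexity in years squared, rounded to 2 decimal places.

61.19

With y = 0.045:
  t   CF        PV=CF/(1+0.045)^t    t·PV        t(t+1)·PV
  1         5.00         4.7847         4.7847           9.5694
  2         5.00         4.5786         9.1573          27.4719
  3         5.00         4.3815        13.1444          52.5778
  4         5.00         4.1928        16.7712          83.8561
  5        15.00        12.0368        60.1838         361.1030
  6        15.00        11.5184        69.1106         483.7743
  7        15.00        11.0224        77.1570         617.2559
  8       515.00       362.1403     2,897.1227      26,074.1045
  Σ                    414.6556     3,147.4318      27,709.7129
P = 414.6556.
Convexity = Σ t(t+1)·PV / [P·(1+y)²] = 27,709.7129 / (414.6556 × 1.092025) = 61.19443.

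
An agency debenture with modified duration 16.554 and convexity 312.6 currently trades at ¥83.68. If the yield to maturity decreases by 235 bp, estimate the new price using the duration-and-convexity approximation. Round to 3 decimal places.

Duration effect: -D_mod·Δy = -16.554 × (-0.0235) = +0.389019
Convexity effect: ½·C·(Δy)² = 0.5 × 312.6 × (-0.0235)² = +0.086316675
ΔP/P ≈ +0.389019 + 0.086316675 = +0.475335675
New price ≈ 83.68 × (1 + 0.475335675) = 123.456089284.

¥123.456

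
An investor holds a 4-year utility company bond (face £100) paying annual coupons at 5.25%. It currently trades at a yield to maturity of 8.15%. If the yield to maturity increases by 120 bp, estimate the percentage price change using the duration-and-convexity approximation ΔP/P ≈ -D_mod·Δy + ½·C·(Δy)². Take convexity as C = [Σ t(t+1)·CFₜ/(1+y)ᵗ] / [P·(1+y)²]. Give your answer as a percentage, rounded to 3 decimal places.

With y = 0.0815:
  t   CF        PV=CF/(1+0.0815)^t    t·PV        t(t+1)·PV
  1         5.25         4.8544         4.8544           9.7087
  2         5.25         4.4886         8.9771          26.9313
  3         5.25         4.1503        12.4509          49.8036
  4       105.25        76.9336       307.7344       1,538.6718
  Σ                     90.4268       334.0167       1,625.1155
P = 90.4268; D_Mac = 3.69378 yrs; D_mod = 3.41542 yrs; C = 15.36505.
Duration effect: -3.41542 × (+0.012) = -0.040985
Convexity effect: 0.5 × 15.36505 × (0.012)² = +0.0011063
ΔP/P ≈ -0.040985 + 0.0011063 = -0.039879 = -3.9879%.

-3.988%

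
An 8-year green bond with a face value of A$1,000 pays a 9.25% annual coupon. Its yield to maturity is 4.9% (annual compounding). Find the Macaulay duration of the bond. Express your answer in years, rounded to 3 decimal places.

6.244 years

Periodic yield y = 0.049. Discount each cash flow and weight by its year:
  t   CF        PV=CF/(1+0.049)^t    t·PV
  1        92.50        88.1792        88.1792
  2        92.50        84.0603       168.1205
  3        92.50        80.1337       240.4011
  4        92.50        76.3906       305.5623
  5        92.50        72.8223       364.1114
  6        92.50        69.4207       416.5240
  7        92.50        66.1780       463.2457
  8     1,092.50       745.1051     5,960.8409
  Σ                  1,282.2898     8,006.9851
Price P = Σ PV = 1,282.2898.
Macaulay duration = Σ(t·PV) / P = 8,006.9851 / 1,282.2898 = 6.24429 years.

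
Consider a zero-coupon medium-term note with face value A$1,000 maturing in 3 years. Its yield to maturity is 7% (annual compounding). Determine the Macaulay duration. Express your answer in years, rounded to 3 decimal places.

3.000 years

A zero-coupon bond has a single cash flow at maturity, so its Macaulay duration equals its maturity: 3 years.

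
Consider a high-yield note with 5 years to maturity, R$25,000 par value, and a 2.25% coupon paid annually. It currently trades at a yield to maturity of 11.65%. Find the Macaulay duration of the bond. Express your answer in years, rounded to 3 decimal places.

Periodic yield y = 0.1165. Discount each cash flow and weight by its year:
  t   CF        PV=CF/(1+0.1165)^t    t·PV
  1       562.50       503.8065       503.8065
  2       562.50       451.2374       902.4748
  3       562.50       404.1535     1,212.4605
  4       562.50       361.9825     1,447.9301
  5    25,562.50    14,733.6276    73,668.1379
  Σ                 16,454.8075    77,734.8099
Price P = Σ PV = 16,454.8075.
Macaulay duration = Σ(t·PV) / P = 77,734.8099 / 16,454.8075 = 4.72414 years.

4.724 years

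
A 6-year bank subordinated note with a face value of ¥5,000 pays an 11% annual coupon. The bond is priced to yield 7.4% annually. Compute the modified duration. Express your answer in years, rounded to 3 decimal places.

4.470 years

Periodic yield y = 0.074. First find Macaulay duration:
  t   CF        PV=CF/(1+0.074)^t    t·PV
  1       550.00       512.1043       512.1043
  2       550.00       476.8196       953.6393
  3       550.00       443.9661     1,331.8984
  4       550.00       413.3763     1,653.5052
  5       550.00       384.8941     1,924.4706
  6     5,550.00     3,616.3237    21,697.9421
  Σ                  5,847.4841    28,073.5598
P = 5,847.4841; Macaulay duration = 28,073.5598 / 5,847.4841 = 4.80096 years.
Modified duration = D_Mac / (1 + y) = 4.80096 / 1.074 = 4.47017 years.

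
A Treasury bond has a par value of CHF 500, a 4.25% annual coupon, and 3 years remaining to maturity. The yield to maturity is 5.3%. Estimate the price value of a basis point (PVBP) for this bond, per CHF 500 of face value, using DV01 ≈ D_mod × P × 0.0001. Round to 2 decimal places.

CHF 0.13

Periodic yield y = 0.053.
  t   CF        PV=CF/(1+0.053)^t    t·PV
  1        21.25        20.1804        20.1804
  2        21.25        19.1647        38.3294
  3       521.25       446.4378     1,339.3134
  Σ                    485.7829     1,397.8232
P = 485.7829; D_Mac = 2.87746 yrs; D_mod = 2.73263 yrs.
DV01 ≈ 2.73263 × 485.7829 × 0.0001 = 0.132747.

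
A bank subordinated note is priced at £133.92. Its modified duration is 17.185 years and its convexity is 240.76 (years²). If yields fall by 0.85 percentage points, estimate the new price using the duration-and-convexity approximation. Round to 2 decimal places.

£154.65

Duration effect: -D_mod·Δy = -17.185 × (-0.0085) = +0.1460725
Convexity effect: ½·C·(Δy)² = 0.5 × 240.76 × (-0.0085)² = +0.008697455
ΔP/P ≈ +0.1460725 + 0.008697455 = +0.154769955
New price ≈ 133.92 × (1 + 0.154769955) = 154.6467923736.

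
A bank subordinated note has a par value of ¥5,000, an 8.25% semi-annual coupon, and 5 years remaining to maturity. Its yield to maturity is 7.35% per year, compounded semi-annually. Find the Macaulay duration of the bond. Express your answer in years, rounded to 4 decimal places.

Periodic yield y = 0.03675. Discount each cash flow and weight by its period:
  t   CF        PV=CF/(1+0.03675)^t    t·PV
  1       206.25       198.9390       198.9390
  2       206.25       191.8871       383.7743
  3       206.25       185.0853       555.2558
  4       206.25       178.5245       714.0979
  5       206.25       172.1963       860.9813
  6       206.25       166.0924       996.5542
  7       206.25       160.2048     1,121.4339
  8       206.25       154.5260     1,236.2081
  9       206.25       149.0485     1,341.4363
  10    5,206.25     3,628.9800    36,289.8003
  Σ                  5,185.4839    43,698.4813
Price P = Σ PV = 5,185.4839.
Macaulay duration = Σ(t·PV) / P = 43,698.4813 / 5,185.4839 = 8.42708 half-year periods.
In years: 8.42708 / 2 = 4.21354 years.

4.2135 years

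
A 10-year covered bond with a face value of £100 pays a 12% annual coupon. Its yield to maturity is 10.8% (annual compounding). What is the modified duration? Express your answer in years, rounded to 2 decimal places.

5.82 years

Periodic yield y = 0.108. First find Macaulay duration:
  t   CF        PV=CF/(1+0.108)^t    t·PV
  1        12.00        10.8303        10.8303
  2        12.00         9.7747        19.5493
  3        12.00         8.8219        26.4657
  4        12.00         7.9620        31.8480
  5        12.00         7.1859        35.9296
  6        12.00         6.4855        38.9129
  7        12.00         5.8533        40.9733
  8        12.00         5.2828        42.2623
  9        12.00         4.7679        42.9107
  10      112.00        40.1625       401.6247
  Σ                    107.1267       691.3069
P = 107.1267; Macaulay duration = 691.3069 / 107.1267 = 6.45317 years.
Modified duration = D_Mac / (1 + y) = 6.45317 / 1.108 = 5.82416 years.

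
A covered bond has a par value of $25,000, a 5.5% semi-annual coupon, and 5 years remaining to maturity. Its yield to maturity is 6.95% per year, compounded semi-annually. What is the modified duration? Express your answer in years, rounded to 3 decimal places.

4.269 years

Periodic yield y = 0.03475. First find Macaulay duration:
  t   CF        PV=CF/(1+0.03475)^t    t·PV
  1       687.50       664.4117       664.4117
  2       687.50       642.0988     1,284.1975
  3       687.50       620.5352     1,861.6055
  4       687.50       599.6957     2,398.7830
  5       687.50       579.5562     2,897.7808
  6       687.50       560.0929     3,360.5576
  7       687.50       541.2833     3,788.9834
  8       687.50       523.1054     4,184.8434
  9       687.50       505.5380     4,549.8418
  10   25,687.50    18,254.3969   182,543.9688
  Σ                 23,490.7141   207,534.9734
P = 23,490.7141; Macaulay duration = 207,534.9734 / 23,490.7141 = 8.83477 half-year periods = 4.41738 years.
Modified duration = D_Mac / (1 + y) = 4.41738 / 1.03475 = 4.26903 years.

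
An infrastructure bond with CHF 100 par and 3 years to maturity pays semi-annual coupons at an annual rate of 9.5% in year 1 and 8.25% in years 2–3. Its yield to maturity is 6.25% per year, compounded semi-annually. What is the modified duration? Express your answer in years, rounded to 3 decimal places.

Periodic yield y = 0.03125. First find Macaulay duration:
  t   CF        PV=CF/(1+0.03125)^t    t·PV
  1        4.750         4.6061         4.6061
  2        4.750         4.4665         8.9330
  3        4.125         3.7612        11.2837
  4        4.125         3.6473        14.5891
  5        4.125         3.5367        17.6837
  6      104.125        86.5708       519.4246
  Σ                    106.5886       576.5202
P = 106.5886; Macaulay duration = 576.5202 / 106.5886 = 5.40884 half-year periods = 2.70442 years.
Modified duration = D_Mac / (1 + y) = 2.70442 / 1.03125 = 2.62247 years.

2.622 years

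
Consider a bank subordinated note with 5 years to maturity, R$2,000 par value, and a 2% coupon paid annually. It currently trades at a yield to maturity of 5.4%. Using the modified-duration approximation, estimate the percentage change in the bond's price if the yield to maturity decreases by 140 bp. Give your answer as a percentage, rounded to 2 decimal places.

Periodic yield y = 0.054. Modified duration first:
  t   CF        PV=CF/(1+0.054)^t    t·PV
  1        40.00        37.9507        37.9507
  2        40.00        36.0063        72.0126
  3        40.00        34.1616       102.4848
  4        40.00        32.4114       129.6455
  5     2,040.00     1,568.2927     7,841.4634
  Σ                  1,708.8226     8,183.5570
P = 1,708.8226; D_Mac = 4.78900 yrs; D_mod = 4.78900/(1+0.054) = 4.54365 yrs.
ΔP/P ≈ -D_mod · Δy = -4.54365 × (-0.014) = +0.063611 = +6.3611%.

+6.36%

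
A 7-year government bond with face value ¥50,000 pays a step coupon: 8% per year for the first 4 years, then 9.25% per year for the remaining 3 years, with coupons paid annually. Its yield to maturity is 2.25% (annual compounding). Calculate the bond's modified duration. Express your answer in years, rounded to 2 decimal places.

5.72 years

Periodic yield y = 0.0225. First find Macaulay duration:
  t   CF        PV=CF/(1+0.0225)^t    t·PV
  1     4,000.00     3,911.9804     3,911.9804
  2     4,000.00     3,825.8977     7,651.7955
  3     4,000.00     3,741.7093    11,225.1278
  4     4,000.00     3,659.3734    14,637.4935
  5     4,625.00     4,138.0445    20,690.2224
  6     4,625.00     4,046.9873    24,281.9235
  7    54,625.00    46,746.4067   327,224.8469
  Σ                 70,070.3993   409,623.3901
P = 70,070.3993; Macaulay duration = 409,623.3901 / 70,070.3993 = 5.84588 years.
Modified duration = D_Mac / (1 + y) = 5.84588 / 1.0225 = 5.71725 years.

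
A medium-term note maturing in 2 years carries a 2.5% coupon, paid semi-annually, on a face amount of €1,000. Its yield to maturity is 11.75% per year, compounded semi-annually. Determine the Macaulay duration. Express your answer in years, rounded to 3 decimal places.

1.959 years

Periodic yield y = 0.05875. Discount each cash flow and weight by its period:
  t   CF        PV=CF/(1+0.05875)^t    t·PV
  1        12.50        11.8064        11.8064
  2        12.50        11.1512        22.3025
  3        12.50        10.5325        31.5974
  4     1,012.50       805.7890     3,223.1560
  Σ                    839.2791     3,288.8623
Price P = Σ PV = 839.2791.
Macaulay duration = Σ(t·PV) / P = 3,288.8623 / 839.2791 = 3.91868 half-year periods.
In years: 3.91868 / 2 = 1.95934 years.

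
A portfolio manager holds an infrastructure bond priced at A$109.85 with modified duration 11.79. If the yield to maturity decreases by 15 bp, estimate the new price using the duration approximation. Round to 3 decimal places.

A$111.793

Duration approximation: ΔP/P ≈ -D_mod · Δy = -11.79 × (-0.0015) = +0.017685.
New price ≈ 109.85 × (1 + 0.017685) = 111.79269725.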